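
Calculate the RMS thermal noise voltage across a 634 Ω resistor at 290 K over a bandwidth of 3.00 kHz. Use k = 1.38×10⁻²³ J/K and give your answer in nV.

V_n = √(4kTRB)
4kTRB = 4 × 1.38×10⁻²³ × 290 × 6.34×10² × 3.00×10³ = 3.04×10⁻¹⁴ V²
V_n = √(3.04×10⁻¹⁴) = 1.74×10⁻⁷ V = 174 nV

174 nV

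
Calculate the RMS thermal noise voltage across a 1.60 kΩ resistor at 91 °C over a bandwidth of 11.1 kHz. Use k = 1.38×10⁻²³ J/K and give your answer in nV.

597 nV

T = 91 °C + 273.15 = 364.15 K
V_n = √(4kTRB)
4kTRB = 4 × 1.38×10⁻²³ × 364.15 × 1.60×10³ × 1.11×10⁴ = 3.57×10⁻¹³ V²
V_n = √(3.57×10⁻¹³) = 5.97×10⁻⁷ V = 597 nV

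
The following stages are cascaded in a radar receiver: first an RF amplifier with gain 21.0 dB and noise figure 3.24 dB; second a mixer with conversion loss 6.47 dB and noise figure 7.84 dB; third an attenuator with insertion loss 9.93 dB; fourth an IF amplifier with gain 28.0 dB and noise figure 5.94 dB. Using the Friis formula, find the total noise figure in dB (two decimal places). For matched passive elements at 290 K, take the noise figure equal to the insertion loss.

5.41 dB

Convert to linear (a loss of L dB is a gain of −L dB): F_i = 10^(NF_i/10), G_i = 10^(G_i,dB/10)
  Stage 1: F_1 = 10^(3.24/10) = 2.109, G_1 = 10^(21.0/10) = 125.9
  Stage 2: F_2 = 10^(7.84/10) = 6.081, G_2 = 10^(−6.47/10) = 0.2254
  Stage 3: F_3 = 10^(9.93/10) = 9.840, G_3 = 10^(−9.93/10) = 0.1016
  Stage 4: F_4 = 10^(5.94/10) = 3.926, G_4 = 10^(28.0/10) = 631.0
Friis cascade:
  F = 2.109 + (6.081 − 1)/125.9 + (9.840 − 1)/28.38 + (3.926 − 1)/2.884 = 3.475
NF = 10 log₁₀(3.475) = 5.41 dB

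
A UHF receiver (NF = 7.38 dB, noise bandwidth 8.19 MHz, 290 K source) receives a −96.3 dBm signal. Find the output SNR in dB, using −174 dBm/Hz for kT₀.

1.2 dB

Noise floor: N = −174 + 10 log₁₀(B) + NF
10 log₁₀(8.19×10⁶) = 69.13 dB
N = −174 + 69.13 + 7.38 = −97.49 dBm
SNR = P_sig − N = −96.3 − (−97.49) = 1.19 dB → 1.2 dB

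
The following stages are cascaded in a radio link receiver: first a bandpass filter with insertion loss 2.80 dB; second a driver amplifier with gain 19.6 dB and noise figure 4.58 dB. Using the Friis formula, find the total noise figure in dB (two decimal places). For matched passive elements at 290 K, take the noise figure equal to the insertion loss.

Convert to linear (a loss of L dB is a gain of −L dB): F_i = 10^(NF_i/10), G_i = 10^(G_i,dB/10)
  Stage 1: F_1 = 10^(2.80/10) = 1.905, G_1 = 10^(−2.80/10) = 0.5248
  Stage 2: F_2 = 10^(4.58/10) = 2.871, G_2 = 10^(19.6/10) = 91.20
Friis cascade:
  F = 1.905 + (2.871 − 1)/0.5248 = 5.470
NF = 10 log₁₀(5.470) = 7.38 dB

7.38 dB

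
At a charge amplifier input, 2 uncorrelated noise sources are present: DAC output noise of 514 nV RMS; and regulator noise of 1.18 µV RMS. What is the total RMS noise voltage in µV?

1.29 µV

Uncorrelated sources add in power (mean-square): V_tot = √(ΣV_i²)
V_tot = √[(5.14×10⁻⁷)² + (1.18×10⁻⁶)²] = 1.29×10⁻⁶ V = 1.29 µV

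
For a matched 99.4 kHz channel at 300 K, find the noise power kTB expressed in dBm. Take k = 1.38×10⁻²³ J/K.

P_n = kTB = 1.38×10⁻²³ × 300 × 9.94×10⁴ = 4.12×10⁻¹⁶ W
In dBm: 10 log₁₀(4.12×10⁻¹⁶ / 10⁻³) = −123.9 dBm

−123.9 dBm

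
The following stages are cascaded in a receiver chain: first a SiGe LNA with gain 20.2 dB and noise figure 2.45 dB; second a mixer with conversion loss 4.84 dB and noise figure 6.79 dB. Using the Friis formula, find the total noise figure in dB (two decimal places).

Convert to linear (a loss of L dB is a gain of −L dB): F_i = 10^(NF_i/10), G_i = 10^(G_i,dB/10)
  Stage 1: F_1 = 10^(2.45/10) = 1.758, G_1 = 10^(20.2/10) = 104.7
  Stage 2: F_2 = 10^(6.79/10) = 4.775, G_2 = 10^(−4.84/10) = 0.3281
Friis cascade:
  F = 1.758 + (4.775 − 1)/104.7 = 1.794
NF = 10 log₁₀(1.794) = 2.54 dB

2.54 dB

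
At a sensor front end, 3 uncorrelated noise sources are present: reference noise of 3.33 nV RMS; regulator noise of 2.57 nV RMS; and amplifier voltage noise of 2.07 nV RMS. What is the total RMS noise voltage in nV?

4.69 nV

Uncorrelated sources add in power (mean-square): V_tot = √(ΣV_i²)
V_tot = √[(3.33×10⁻⁹)² + (2.57×10⁻⁹)² + (2.07×10⁻⁹)²] = 4.69×10⁻⁹ V = 4.69 nV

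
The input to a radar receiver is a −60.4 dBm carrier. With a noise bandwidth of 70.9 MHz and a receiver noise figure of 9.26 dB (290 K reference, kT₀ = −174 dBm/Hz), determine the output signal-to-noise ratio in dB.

Noise floor: N = −174 + 10 log₁₀(B) + NF
10 log₁₀(7.09×10⁷) = 78.51 dB
N = −174 + 78.51 + 9.26 = −86.23 dBm
SNR = P_sig − N = −60.4 − (−86.23) = 25.83 dB → 25.8 dB

25.8 dB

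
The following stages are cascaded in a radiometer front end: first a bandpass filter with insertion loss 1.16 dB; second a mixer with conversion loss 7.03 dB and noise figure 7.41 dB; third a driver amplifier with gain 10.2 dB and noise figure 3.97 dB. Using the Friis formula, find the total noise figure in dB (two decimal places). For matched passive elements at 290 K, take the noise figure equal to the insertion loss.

12.32 dB

Convert to linear (a loss of L dB is a gain of −L dB): F_i = 10^(NF_i/10), G_i = 10^(G_i,dB/10)
  Stage 1: F_1 = 10^(1.16/10) = 1.306, G_1 = 10^(−1.16/10) = 0.7656
  Stage 2: F_2 = 10^(7.41/10) = 5.508, G_2 = 10^(−7.03/10) = 0.1982
  Stage 3: F_3 = 10^(3.97/10) = 2.495, G_3 = 10^(10.2/10) = 10.47
Friis cascade:
  F = 1.306 + (5.508 − 1)/0.7656 + (2.495 − 1)/0.1517 = 17.05
NF = 10 log₁₀(17.05) = 12.32 dB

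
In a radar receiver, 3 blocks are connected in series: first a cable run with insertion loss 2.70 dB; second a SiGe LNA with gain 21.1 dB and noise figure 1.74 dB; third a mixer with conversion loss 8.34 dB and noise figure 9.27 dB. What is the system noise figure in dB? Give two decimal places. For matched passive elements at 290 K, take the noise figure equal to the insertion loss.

4.61 dB

Convert to linear (a loss of L dB is a gain of −L dB): F_i = 10^(NF_i/10), G_i = 10^(G_i,dB/10)
  Stage 1: F_1 = 10^(2.70/10) = 1.862, G_1 = 10^(−2.70/10) = 0.5370
  Stage 2: F_2 = 10^(1.74/10) = 1.493, G_2 = 10^(21.1/10) = 128.8
  Stage 3: F_3 = 10^(9.27/10) = 8.453, G_3 = 10^(−8.34/10) = 0.1466
Friis cascade:
  F = 1.862 + (1.493 − 1)/0.5370 + (8.453 − 1)/69.18 = 2.887
NF = 10 log₁₀(2.887) = 4.61 dB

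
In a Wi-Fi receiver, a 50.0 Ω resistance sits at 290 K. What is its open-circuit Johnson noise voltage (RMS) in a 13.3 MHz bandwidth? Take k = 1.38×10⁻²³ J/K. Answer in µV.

V_n = √(4kTRB)
4kTRB = 4 × 1.38×10⁻²³ × 290 × 5.00×10¹ × 1.33×10⁷ = 1.06×10⁻¹¹ V²
V_n = √(1.06×10⁻¹¹) = 3.26×10⁻⁶ V = 3.26 µV

3.26 µV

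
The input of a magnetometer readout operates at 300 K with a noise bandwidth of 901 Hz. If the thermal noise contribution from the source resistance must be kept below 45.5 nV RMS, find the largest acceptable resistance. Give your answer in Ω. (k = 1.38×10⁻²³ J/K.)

139 Ω

Johnson–Nyquist: V_n = √(4kTRB) ⇒ R = V_n² / (4kTB)
4kTB = 4 × 1.38×10⁻²³ × 300 × 9.01×10² = 1.49×10⁻¹⁷
R = (4.55×10⁻⁸)² / 1.49×10⁻¹⁷ = 1.39×10² Ω = 139 Ω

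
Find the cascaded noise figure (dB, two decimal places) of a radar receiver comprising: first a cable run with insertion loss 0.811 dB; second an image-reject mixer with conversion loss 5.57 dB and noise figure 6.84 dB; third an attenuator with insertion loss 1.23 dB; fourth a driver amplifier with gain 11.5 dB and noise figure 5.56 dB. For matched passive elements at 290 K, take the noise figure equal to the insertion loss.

Convert to linear (a loss of L dB is a gain of −L dB): F_i = 10^(NF_i/10), G_i = 10^(G_i,dB/10)
  Stage 1: F_1 = 10^(0.811/10) = 1.205, G_1 = 10^(−0.811/10) = 0.8297
  Stage 2: F_2 = 10^(6.84/10) = 4.831, G_2 = 10^(−5.57/10) = 0.2773
  Stage 3: F_3 = 10^(1.23/10) = 1.327, G_3 = 10^(−1.23/10) = 0.7534
  Stage 4: F_4 = 10^(5.56/10) = 3.597, G_4 = 10^(11.5/10) = 14.13
Friis cascade:
  F = 1.205 + (4.831 − 1)/0.8297 + (1.327 − 1)/0.2301 + (3.597 − 1)/0.1733 = 22.23
NF = 10 log₁₀(22.23) = 13.47 dB

13.47 dB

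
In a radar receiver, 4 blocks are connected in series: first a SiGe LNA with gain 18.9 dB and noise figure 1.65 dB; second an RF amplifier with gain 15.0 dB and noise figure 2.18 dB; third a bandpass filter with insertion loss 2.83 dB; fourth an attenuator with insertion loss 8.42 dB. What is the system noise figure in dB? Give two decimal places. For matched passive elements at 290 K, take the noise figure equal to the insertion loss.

1.69 dB

Convert to linear (a loss of L dB is a gain of −L dB): F_i = 10^(NF_i/10), G_i = 10^(G_i,dB/10)
  Stage 1: F_1 = 10^(1.65/10) = 1.462, G_1 = 10^(18.9/10) = 77.62
  Stage 2: F_2 = 10^(2.18/10) = 1.652, G_2 = 10^(15.0/10) = 31.62
  Stage 3: F_3 = 10^(2.83/10) = 1.919, G_3 = 10^(−2.83/10) = 0.5212
  Stage 4: F_4 = 10^(8.42/10) = 6.950, G_4 = 10^(−8.42/10) = 0.1439
Friis cascade:
  F = 1.462 + (1.652 − 1)/77.62 + (1.919 − 1)/2455 + (6.950 − 1)/1279 = 1.476
NF = 10 log₁₀(1.476) = 1.69 dB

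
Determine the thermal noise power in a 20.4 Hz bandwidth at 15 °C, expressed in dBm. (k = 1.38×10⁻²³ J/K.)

−160.9 dBm

T = 15 °C + 273.15 = 288.15 K
P_n = kTB = 1.38×10⁻²³ × 288.15 × 2.04×10¹ = 8.11×10⁻²⁰ W
In dBm: 10 log₁₀(8.11×10⁻²⁰ / 10⁻³) = −160.9 dBm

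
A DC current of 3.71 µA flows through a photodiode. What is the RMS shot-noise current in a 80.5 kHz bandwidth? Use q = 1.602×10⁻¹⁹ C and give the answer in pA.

I_n = √(2qI·B)
2qI·B = 2 × 1.602×10⁻¹⁹ × 3.71×10⁻⁶ × 8.05×10⁴ = 9.57×10⁻²⁰ A²
I_n = √(9.57×10⁻²⁰) = 3.09×10⁻¹⁰ A = 309 pA

309 pA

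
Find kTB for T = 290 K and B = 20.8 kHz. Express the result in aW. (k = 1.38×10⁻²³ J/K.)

83.2 aW

P_n = kTB = 1.38×10⁻²³ × 290 × 2.08×10⁴ = 8.32×10⁻¹⁷ W = 83.2 aW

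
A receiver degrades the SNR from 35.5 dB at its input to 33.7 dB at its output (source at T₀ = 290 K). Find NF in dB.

NF (dB) = SNR_in(dB) − SNR_out(dB) when the source is at T₀
NF = 35.5 − 33.7 = 1.8 dB

1.8 dB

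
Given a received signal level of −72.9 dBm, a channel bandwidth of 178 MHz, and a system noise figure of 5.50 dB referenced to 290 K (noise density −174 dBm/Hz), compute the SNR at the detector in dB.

13.1 dB

Noise floor: N = −174 + 10 log₁₀(B) + NF
10 log₁₀(1.78×10⁸) = 82.5 dB
N = −174 + 82.5 + 5.50 = −86.00 dBm
SNR = P_sig − N = −72.9 − (−86.00) = 13.10 dB → 13.1 dB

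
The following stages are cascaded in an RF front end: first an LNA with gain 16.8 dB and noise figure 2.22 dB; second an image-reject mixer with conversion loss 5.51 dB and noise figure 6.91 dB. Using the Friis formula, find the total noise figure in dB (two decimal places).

2.43 dB

Convert to linear (a loss of L dB is a gain of −L dB): F_i = 10^(NF_i/10), G_i = 10^(G_i,dB/10)
  Stage 1: F_1 = 10^(2.22/10) = 1.667, G_1 = 10^(16.8/10) = 47.86
  Stage 2: F_2 = 10^(6.91/10) = 4.909, G_2 = 10^(−5.51/10) = 0.2812
Friis cascade:
  F = 1.667 + (4.909 − 1)/47.86 = 1.749
NF = 10 log₁₀(1.749) = 2.43 dB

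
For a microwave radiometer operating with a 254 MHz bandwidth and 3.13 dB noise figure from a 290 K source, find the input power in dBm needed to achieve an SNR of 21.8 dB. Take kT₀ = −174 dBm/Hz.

−65.0 dBm

Sensitivity = −174 + 10 log₁₀(B) + NF + SNR_min
= −174 + 84.05 + 3.13 + 21.8
= −65.02 dBm → −65.0 dBm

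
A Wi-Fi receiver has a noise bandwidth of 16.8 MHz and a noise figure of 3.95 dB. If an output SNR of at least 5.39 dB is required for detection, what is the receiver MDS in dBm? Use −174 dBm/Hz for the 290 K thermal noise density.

Sensitivity = −174 + 10 log₁₀(B) + NF + SNR_min
= −174 + 72.25 + 3.95 + 5.39
= −92.41 dBm → −92.4 dBm

−92.4 dBm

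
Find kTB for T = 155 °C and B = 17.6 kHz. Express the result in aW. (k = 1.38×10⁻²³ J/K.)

T = 155 °C + 273.15 = 428.15 K
P_n = kTB = 1.38×10⁻²³ × 428.15 × 1.76×10⁴ = 1.04×10⁻¹⁶ W = 104 aW

104 aW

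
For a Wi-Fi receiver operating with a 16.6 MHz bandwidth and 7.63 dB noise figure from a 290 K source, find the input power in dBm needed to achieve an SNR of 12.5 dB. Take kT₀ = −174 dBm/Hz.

Sensitivity = −174 + 10 log₁₀(B) + NF + SNR_min
= −174 + 72.2 + 7.63 + 12.5
= −81.67 dBm → −81.7 dBm

−81.7 dBm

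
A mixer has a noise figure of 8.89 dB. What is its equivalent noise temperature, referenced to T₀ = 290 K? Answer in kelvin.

F = 10^(8.89/10) = 7.74462
T_e = (F − 1)·T₀ = (7.74462 − 1) × 290 = 1956 K

1956 K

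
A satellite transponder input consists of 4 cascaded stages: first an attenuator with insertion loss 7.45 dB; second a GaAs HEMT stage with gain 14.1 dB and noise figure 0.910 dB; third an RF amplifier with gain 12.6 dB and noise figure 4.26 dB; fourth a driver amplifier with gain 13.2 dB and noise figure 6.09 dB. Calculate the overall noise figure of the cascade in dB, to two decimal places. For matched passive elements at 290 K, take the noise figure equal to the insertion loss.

8.60 dB

Convert to linear (a loss of L dB is a gain of −L dB): F_i = 10^(NF_i/10), G_i = 10^(G_i,dB/10)
  Stage 1: F_1 = 10^(7.45/10) = 5.559, G_1 = 10^(−7.45/10) = 0.1799
  Stage 2: F_2 = 10^(0.910/10) = 1.233, G_2 = 10^(14.1/10) = 25.70
  Stage 3: F_3 = 10^(4.26/10) = 2.667, G_3 = 10^(12.6/10) = 18.20
  Stage 4: F_4 = 10^(6.09/10) = 4.064, G_4 = 10^(13.2/10) = 20.89
Friis cascade:
  F = 5.559 + (1.233 − 1)/0.1799 + (2.667 − 1)/4.624 + (4.064 − 1)/84.14 = 7.252
NF = 10 log₁₀(7.252) = 8.60 dB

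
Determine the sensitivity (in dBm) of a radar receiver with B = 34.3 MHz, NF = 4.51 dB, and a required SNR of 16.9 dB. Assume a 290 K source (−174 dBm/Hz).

−77.2 dBm

Sensitivity = −174 + 10 log₁₀(B) + NF + SNR_min
= −174 + 75.35 + 4.51 + 16.9
= −77.24 dBm → −77.2 dBm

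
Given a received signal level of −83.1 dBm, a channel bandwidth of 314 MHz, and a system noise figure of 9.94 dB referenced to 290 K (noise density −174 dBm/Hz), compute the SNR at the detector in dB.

−4.0 dB

Noise floor: N = −174 + 10 log₁₀(B) + NF
10 log₁₀(3.14×10⁸) = 84.97 dB
N = −174 + 84.97 + 9.94 = −79.09 dBm
SNR = P_sig − N = −83.1 − (−79.09) = −4.01 dB → −4.0 dB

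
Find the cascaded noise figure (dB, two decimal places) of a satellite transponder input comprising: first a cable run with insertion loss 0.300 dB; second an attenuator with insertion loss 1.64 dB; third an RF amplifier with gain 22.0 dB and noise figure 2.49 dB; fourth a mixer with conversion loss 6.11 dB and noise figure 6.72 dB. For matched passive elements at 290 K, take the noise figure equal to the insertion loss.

Convert to linear (a loss of L dB is a gain of −L dB): F_i = 10^(NF_i/10), G_i = 10^(G_i,dB/10)
  Stage 1: F_1 = 10^(0.300/10) = 1.072, G_1 = 10^(−0.300/10) = 0.9333
  Stage 2: F_2 = 10^(1.64/10) = 1.459, G_2 = 10^(−1.64/10) = 0.6855
  Stage 3: F_3 = 10^(2.49/10) = 1.774, G_3 = 10^(22.0/10) = 158.5
  Stage 4: F_4 = 10^(6.72/10) = 4.699, G_4 = 10^(−6.11/10) = 0.2449
Friis cascade:
  F = 1.072 + (1.459 − 1)/0.9333 + (1.774 − 1)/0.6397 + (4.699 − 1)/101.4 = 2.810
NF = 10 log₁₀(2.810) = 4.49 dB

4.49 dB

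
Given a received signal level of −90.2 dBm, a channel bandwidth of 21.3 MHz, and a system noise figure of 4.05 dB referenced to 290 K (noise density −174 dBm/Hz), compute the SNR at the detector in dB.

Noise floor: N = −174 + 10 log₁₀(B) + NF
10 log₁₀(2.13×10⁷) = 73.28 dB
N = −174 + 73.28 + 4.05 = −96.67 dBm
SNR = P_sig − N = −90.2 − (−96.67) = 6.47 dB → 6.5 dB

6.5 dB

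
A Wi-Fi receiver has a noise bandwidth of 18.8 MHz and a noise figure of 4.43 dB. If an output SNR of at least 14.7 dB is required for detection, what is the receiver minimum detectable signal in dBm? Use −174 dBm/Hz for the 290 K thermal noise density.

Sensitivity = −174 + 10 log₁₀(B) + NF + SNR_min
= −174 + 72.74 + 4.43 + 14.7
= −82.13 dBm → −82.1 dBm

−82.1 dBm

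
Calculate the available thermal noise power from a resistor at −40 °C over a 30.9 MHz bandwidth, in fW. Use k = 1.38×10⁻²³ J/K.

T = −40 °C + 273.15 = 233.15 K
P_n = kTB = 1.38×10⁻²³ × 233.15 × 3.09×10⁷ = 9.94×10⁻¹⁴ W = 99.4 fW

99.4 fW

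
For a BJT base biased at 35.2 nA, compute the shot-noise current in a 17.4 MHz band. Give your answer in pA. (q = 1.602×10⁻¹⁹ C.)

I_n = √(2qI·B)
2qI·B = 2 × 1.602×10⁻¹⁹ × 3.52×10⁻⁸ × 1.74×10⁷ = 1.96×10⁻¹⁹ A²
I_n = √(1.96×10⁻¹⁹) = 4.43×10⁻¹⁰ A = 443 pA

443 pA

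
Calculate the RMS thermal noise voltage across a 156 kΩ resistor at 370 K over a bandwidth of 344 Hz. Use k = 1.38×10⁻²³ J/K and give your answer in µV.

V_n = √(4kTRB)
4kTRB = 4 × 1.38×10⁻²³ × 370 × 1.56×10⁵ × 3.44×10² = 1.10×10⁻¹² V²
V_n = √(1.10×10⁻¹²) = 1.05×10⁻⁶ V = 1.05 µV

1.05 µV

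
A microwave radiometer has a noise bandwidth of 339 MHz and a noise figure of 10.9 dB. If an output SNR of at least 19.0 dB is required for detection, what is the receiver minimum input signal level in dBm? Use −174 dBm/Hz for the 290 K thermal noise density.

−58.8 dBm

Sensitivity = −174 + 10 log₁₀(B) + NF + SNR_min
= −174 + 85.3 + 10.9 + 19.0
= −58.8 dBm → −58.8 dBm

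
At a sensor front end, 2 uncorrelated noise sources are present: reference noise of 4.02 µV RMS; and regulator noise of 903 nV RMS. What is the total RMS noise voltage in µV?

4.12 µV

Uncorrelated sources add in power (mean-square): V_tot = √(ΣV_i²)
V_tot = √[(4.02×10⁻⁶)² + (9.03×10⁻⁷)²] = 4.12×10⁻⁶ V = 4.12 µV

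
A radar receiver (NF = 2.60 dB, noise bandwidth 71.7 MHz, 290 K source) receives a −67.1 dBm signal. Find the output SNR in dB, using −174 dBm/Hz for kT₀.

Noise floor: N = −174 + 10 log₁₀(B) + NF
10 log₁₀(7.17×10⁷) = 78.56 dB
N = −174 + 78.56 + 2.60 = −92.84 dBm
SNR = P_sig − N = −67.1 − (−92.84) = 25.74 dB → 25.7 dB

25.7 dB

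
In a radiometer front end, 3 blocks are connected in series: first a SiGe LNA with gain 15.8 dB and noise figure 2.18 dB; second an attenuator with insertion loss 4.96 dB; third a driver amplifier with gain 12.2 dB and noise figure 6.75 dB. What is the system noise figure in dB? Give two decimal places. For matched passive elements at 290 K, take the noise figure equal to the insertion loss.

3.04 dB

Convert to linear (a loss of L dB is a gain of −L dB): F_i = 10^(NF_i/10), G_i = 10^(G_i,dB/10)
  Stage 1: F_1 = 10^(2.18/10) = 1.652, G_1 = 10^(15.8/10) = 38.02
  Stage 2: F_2 = 10^(4.96/10) = 3.133, G_2 = 10^(−4.96/10) = 0.3192
  Stage 3: F_3 = 10^(6.75/10) = 4.732, G_3 = 10^(12.2/10) = 16.60
Friis cascade:
  F = 1.652 + (3.133 − 1)/38.02 + (4.732 − 1)/12.13 = 2.016
NF = 10 log₁₀(2.016) = 3.04 dB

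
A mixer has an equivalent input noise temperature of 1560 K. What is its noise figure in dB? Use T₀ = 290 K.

8.05 dB

F = 1 + T_e/T₀ = 1 + 1560/290 = 6.37931
NF = 10 log₁₀(6.37931) = 8.05 dB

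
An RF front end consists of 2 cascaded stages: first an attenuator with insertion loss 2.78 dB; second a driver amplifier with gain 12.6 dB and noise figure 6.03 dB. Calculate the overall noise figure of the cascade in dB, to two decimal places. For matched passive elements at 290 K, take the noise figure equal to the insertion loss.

Convert to linear (a loss of L dB is a gain of −L dB): F_i = 10^(NF_i/10), G_i = 10^(G_i,dB/10)
  Stage 1: F_1 = 10^(2.78/10) = 1.897, G_1 = 10^(−2.78/10) = 0.5272
  Stage 2: F_2 = 10^(6.03/10) = 4.009, G_2 = 10^(12.6/10) = 18.20
Friis cascade:
  F = 1.897 + (4.009 − 1)/0.5272 = 7.603
NF = 10 log₁₀(7.603) = 8.81 dB

8.81 dB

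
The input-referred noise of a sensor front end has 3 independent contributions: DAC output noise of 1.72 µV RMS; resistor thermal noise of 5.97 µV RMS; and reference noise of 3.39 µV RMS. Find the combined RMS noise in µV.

Uncorrelated sources add in power (mean-square): V_tot = √(ΣV_i²)
V_tot = √[(1.72×10⁻⁶)² + (5.97×10⁻⁶)² + (3.39×10⁻⁶)²] = 7.08×10⁻⁶ V = 7.08 µV

7.08 µV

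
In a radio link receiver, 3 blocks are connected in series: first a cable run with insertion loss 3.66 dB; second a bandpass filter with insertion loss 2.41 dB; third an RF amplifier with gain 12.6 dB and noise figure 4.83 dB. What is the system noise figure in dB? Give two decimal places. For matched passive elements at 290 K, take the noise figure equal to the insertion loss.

Convert to linear (a loss of L dB is a gain of −L dB): F_i = 10^(NF_i/10), G_i = 10^(G_i,dB/10)
  Stage 1: F_1 = 10^(3.66/10) = 2.323, G_1 = 10^(−3.66/10) = 0.4305
  Stage 2: F_2 = 10^(2.41/10) = 1.742, G_2 = 10^(−2.41/10) = 0.5741
  Stage 3: F_3 = 10^(4.83/10) = 3.041, G_3 = 10^(12.6/10) = 18.20
Friis cascade:
  F = 2.323 + (1.742 − 1)/0.4305 + (3.041 − 1)/0.2472 = 12.30
NF = 10 log₁₀(12.30) = 10.90 dB

10.90 dB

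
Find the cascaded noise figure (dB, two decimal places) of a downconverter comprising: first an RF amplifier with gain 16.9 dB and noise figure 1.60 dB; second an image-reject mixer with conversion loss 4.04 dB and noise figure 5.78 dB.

1.77 dB

Convert to linear (a loss of L dB is a gain of −L dB): F_i = 10^(NF_i/10), G_i = 10^(G_i,dB/10)
  Stage 1: F_1 = 10^(1.60/10) = 1.445, G_1 = 10^(16.9/10) = 48.98
  Stage 2: F_2 = 10^(5.78/10) = 3.784, G_2 = 10^(−4.04/10) = 0.3945
Friis cascade:
  F = 1.445 + (3.784 − 1)/48.98 = 1.502
NF = 10 log₁₀(1.502) = 1.77 dB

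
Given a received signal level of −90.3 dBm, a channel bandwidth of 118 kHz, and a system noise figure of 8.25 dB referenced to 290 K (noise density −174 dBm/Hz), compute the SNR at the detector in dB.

Noise floor: N = −174 + 10 log₁₀(B) + NF
10 log₁₀(1.18×10⁵) = 50.72 dB
N = −174 + 50.72 + 8.25 = −115.03 dBm
SNR = P_sig − N = −90.3 − (−115.03) = 24.73 dB → 24.7 dB

24.7 dB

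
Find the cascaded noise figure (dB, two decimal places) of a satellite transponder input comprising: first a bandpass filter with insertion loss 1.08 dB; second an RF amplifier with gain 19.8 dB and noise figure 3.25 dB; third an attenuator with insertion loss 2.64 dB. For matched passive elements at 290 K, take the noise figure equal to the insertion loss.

Convert to linear (a loss of L dB is a gain of −L dB): F_i = 10^(NF_i/10), G_i = 10^(G_i,dB/10)
  Stage 1: F_1 = 10^(1.08/10) = 1.282, G_1 = 10^(−1.08/10) = 0.7798
  Stage 2: F_2 = 10^(3.25/10) = 2.113, G_2 = 10^(19.8/10) = 95.50
  Stage 3: F_3 = 10^(2.64/10) = 1.837, G_3 = 10^(−2.64/10) = 0.5445
Friis cascade:
  F = 1.282 + (2.113 − 1)/0.7798 + (1.837 − 1)/74.47 = 2.721
NF = 10 log₁₀(2.721) = 4.35 dB

4.35 dB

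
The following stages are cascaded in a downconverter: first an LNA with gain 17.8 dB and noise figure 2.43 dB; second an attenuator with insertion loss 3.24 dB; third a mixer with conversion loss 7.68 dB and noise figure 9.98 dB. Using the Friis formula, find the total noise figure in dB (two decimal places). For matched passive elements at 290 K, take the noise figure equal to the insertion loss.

Convert to linear (a loss of L dB is a gain of −L dB): F_i = 10^(NF_i/10), G_i = 10^(G_i,dB/10)
  Stage 1: F_1 = 10^(2.43/10) = 1.750, G_1 = 10^(17.8/10) = 60.26
  Stage 2: F_2 = 10^(3.24/10) = 2.109, G_2 = 10^(−3.24/10) = 0.4742
  Stage 3: F_3 = 10^(9.98/10) = 9.954, G_3 = 10^(−7.68/10) = 0.1706
Friis cascade:
  F = 1.750 + (2.109 − 1)/60.26 + (9.954 − 1)/28.58 = 2.082
NF = 10 log₁₀(2.082) = 3.18 dB

3.18 dB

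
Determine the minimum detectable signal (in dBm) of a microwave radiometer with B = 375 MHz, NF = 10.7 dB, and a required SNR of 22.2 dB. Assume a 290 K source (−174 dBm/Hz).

Sensitivity = −174 + 10 log₁₀(B) + NF + SNR_min
= −174 + 85.74 + 10.7 + 22.2
= −55.36 dBm → −55.4 dBm

−55.4 dBm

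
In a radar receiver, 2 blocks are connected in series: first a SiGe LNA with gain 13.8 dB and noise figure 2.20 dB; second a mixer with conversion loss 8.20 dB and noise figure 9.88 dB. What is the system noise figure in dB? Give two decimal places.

Convert to linear (a loss of L dB is a gain of −L dB): F_i = 10^(NF_i/10), G_i = 10^(G_i,dB/10)
  Stage 1: F_1 = 10^(2.20/10) = 1.660, G_1 = 10^(13.8/10) = 23.99
  Stage 2: F_2 = 10^(9.88/10) = 9.727, G_2 = 10^(−8.20/10) = 0.1514
Friis cascade:
  F = 1.660 + (9.727 − 1)/23.99 = 2.023
NF = 10 log₁₀(2.023) = 3.06 dB

3.06 dB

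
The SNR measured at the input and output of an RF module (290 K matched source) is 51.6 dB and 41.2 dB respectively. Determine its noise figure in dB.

NF (dB) = SNR_in(dB) − SNR_out(dB) when the source is at T₀
NF = 51.6 − 41.2 = 10.4 dB

10.4 dB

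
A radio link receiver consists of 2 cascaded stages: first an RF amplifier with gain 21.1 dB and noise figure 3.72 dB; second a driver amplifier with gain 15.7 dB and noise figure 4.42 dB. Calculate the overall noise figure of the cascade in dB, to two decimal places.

Convert to linear (a loss of L dB is a gain of −L dB): F_i = 10^(NF_i/10), G_i = 10^(G_i,dB/10)
  Stage 1: F_1 = 10^(3.72/10) = 2.355, G_1 = 10^(21.1/10) = 128.8
  Stage 2: F_2 = 10^(4.42/10) = 2.767, G_2 = 10^(15.7/10) = 37.15
Friis cascade:
  F = 2.355 + (2.767 − 1)/128.8 = 2.369
NF = 10 log₁₀(2.369) = 3.75 dB

3.75 dB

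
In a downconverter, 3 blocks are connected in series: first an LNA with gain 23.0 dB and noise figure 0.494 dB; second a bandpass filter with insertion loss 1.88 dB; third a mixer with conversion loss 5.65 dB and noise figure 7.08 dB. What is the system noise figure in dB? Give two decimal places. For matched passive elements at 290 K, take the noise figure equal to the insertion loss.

Convert to linear (a loss of L dB is a gain of −L dB): F_i = 10^(NF_i/10), G_i = 10^(G_i,dB/10)
  Stage 1: F_1 = 10^(0.494/10) = 1.120, G_1 = 10^(23.0/10) = 199.5
  Stage 2: F_2 = 10^(1.88/10) = 1.542, G_2 = 10^(−1.88/10) = 0.6486
  Stage 3: F_3 = 10^(7.08/10) = 5.105, G_3 = 10^(−5.65/10) = 0.2723
Friis cascade:
  F = 1.120 + (1.542 − 1)/199.5 + (5.105 − 1)/129.4 = 1.155
NF = 10 log₁₀(1.155) = 0.63 dB

0.63 dB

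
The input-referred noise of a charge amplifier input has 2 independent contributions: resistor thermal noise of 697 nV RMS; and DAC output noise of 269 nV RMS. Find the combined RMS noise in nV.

Uncorrelated sources add in power (mean-square): V_tot = √(ΣV_i²)
V_tot = √[(6.97×10⁻⁷)² + (2.69×10⁻⁷)²] = 7.47×10⁻⁷ V = 747 nV

747 nV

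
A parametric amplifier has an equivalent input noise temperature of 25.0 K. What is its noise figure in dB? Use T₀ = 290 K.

F = 1 + T_e/T₀ = 1 + 25.0/290 = 1.08621
NF = 10 log₁₀(1.08621) = 0.359 dB

0.359 dB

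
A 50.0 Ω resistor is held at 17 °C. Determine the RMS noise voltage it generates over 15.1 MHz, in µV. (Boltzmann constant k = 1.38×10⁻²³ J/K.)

3.48 µV

T = 17 °C + 273.15 = 290.15 K
V_n = √(4kTRB)
4kTRB = 4 × 1.38×10⁻²³ × 290.15 × 5.00×10¹ × 1.51×10⁷ = 1.21×10⁻¹¹ V²
V_n = √(1.21×10⁻¹¹) = 3.48×10⁻⁶ V = 3.48 µV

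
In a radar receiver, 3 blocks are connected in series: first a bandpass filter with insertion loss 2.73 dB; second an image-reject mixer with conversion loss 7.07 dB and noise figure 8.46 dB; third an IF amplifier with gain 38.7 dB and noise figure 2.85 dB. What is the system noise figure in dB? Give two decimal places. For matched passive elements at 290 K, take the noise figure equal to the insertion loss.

13.43 dB

Convert to linear (a loss of L dB is a gain of −L dB): F_i = 10^(NF_i/10), G_i = 10^(G_i,dB/10)
  Stage 1: F_1 = 10^(2.73/10) = 1.875, G_1 = 10^(−2.73/10) = 0.5333
  Stage 2: F_2 = 10^(8.46/10) = 7.015, G_2 = 10^(−7.07/10) = 0.1963
  Stage 3: F_3 = 10^(2.85/10) = 1.928, G_3 = 10^(38.7/10) = 7413
Friis cascade:
  F = 1.875 + (7.015 − 1)/0.5333 + (1.928 − 1)/0.1047 = 22.01
NF = 10 log₁₀(22.01) = 13.43 dB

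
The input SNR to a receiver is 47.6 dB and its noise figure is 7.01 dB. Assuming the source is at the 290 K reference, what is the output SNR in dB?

By definition F = SNR_in/SNR_out, so in dB: SNR_out = SNR_in − NF
SNR_out = 47.6 − 7.01 = 40.59 dB

40.59 dB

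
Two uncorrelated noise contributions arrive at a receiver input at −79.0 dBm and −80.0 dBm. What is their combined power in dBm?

Convert to linear, add, convert back:
P₁ = 1.26×10⁻¹¹ W, P₂ = 1.00×10⁻¹¹ W
P_tot = 2.26×10⁻¹¹ W → 10 log₁₀(P_tot / 10⁻³) = −76.5 dBm

−76.5 dBm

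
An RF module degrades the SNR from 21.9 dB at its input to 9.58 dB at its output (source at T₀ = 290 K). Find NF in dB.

NF (dB) = SNR_in(dB) − SNR_out(dB) when the source is at T₀
NF = 21.9 − 9.58 = 12.32 dB

12.32 dB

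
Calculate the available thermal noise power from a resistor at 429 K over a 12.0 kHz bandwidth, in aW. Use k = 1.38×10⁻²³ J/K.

P_n = kTB = 1.38×10⁻²³ × 429 × 1.20×10⁴ = 7.10×10⁻¹⁷ W = 71.0 aW

71.0 aW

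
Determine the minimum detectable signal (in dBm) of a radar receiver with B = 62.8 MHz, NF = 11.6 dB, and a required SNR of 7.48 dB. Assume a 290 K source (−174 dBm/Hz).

Sensitivity = −174 + 10 log₁₀(B) + NF + SNR_min
= −174 + 77.98 + 11.6 + 7.48
= −76.94 dBm → −76.9 dBm

−76.9 dBm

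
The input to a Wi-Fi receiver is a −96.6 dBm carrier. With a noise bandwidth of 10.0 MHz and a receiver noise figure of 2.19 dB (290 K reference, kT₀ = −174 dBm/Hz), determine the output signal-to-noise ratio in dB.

Noise floor: N = −174 + 10 log₁₀(B) + NF
10 log₁₀(1.00×10⁷) = 70 dB
N = −174 + 70 + 2.19 = −101.81 dBm
SNR = P_sig − N = −96.6 − (−101.81) = 5.21 dB → 5.2 dB

5.2 dB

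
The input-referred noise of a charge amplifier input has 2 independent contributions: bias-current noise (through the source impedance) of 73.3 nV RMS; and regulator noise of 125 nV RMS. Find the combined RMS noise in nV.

Uncorrelated sources add in power (mean-square): V_tot = √(ΣV_i²)
V_tot = √[(7.33×10⁻⁸)² + (1.25×10⁻⁷)²] = 1.45×10⁻⁷ V = 145 nV

145 nV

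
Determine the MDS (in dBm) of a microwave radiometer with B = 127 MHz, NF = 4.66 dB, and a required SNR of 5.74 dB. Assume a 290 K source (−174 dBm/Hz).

−82.6 dBm

Sensitivity = −174 + 10 log₁₀(B) + NF + SNR_min
= −174 + 81.04 + 4.66 + 5.74
= −82.56 dBm → −82.6 dBm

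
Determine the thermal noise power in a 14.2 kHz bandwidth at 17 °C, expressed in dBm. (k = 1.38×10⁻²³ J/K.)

T = 17 °C + 273.15 = 290.15 K
P_n = kTB = 1.38×10⁻²³ × 290.15 × 1.42×10⁴ = 5.69×10⁻¹⁷ W
In dBm: 10 log₁₀(5.69×10⁻¹⁷ / 10⁻³) = −132.5 dBm

−132.5 dBm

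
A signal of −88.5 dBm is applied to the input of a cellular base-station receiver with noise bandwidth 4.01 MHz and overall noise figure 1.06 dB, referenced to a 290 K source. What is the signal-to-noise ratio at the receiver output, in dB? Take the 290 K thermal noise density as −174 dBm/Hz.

Noise floor: N = −174 + 10 log₁₀(B) + NF
10 log₁₀(4.01×10⁶) = 66.03 dB
N = −174 + 66.03 + 1.06 = −106.91 dBm
SNR = P_sig − N = −88.5 − (−106.91) = 18.41 dB → 18.4 dB

18.4 dB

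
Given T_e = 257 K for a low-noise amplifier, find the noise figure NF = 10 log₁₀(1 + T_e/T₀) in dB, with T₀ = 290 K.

2.76 dB

F = 1 + T_e/T₀ = 1 + 257/290 = 1.88621
NF = 10 log₁₀(1.88621) = 2.76 dB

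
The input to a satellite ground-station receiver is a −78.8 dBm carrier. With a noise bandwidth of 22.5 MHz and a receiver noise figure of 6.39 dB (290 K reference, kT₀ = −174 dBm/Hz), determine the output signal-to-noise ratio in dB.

Noise floor: N = −174 + 10 log₁₀(B) + NF
10 log₁₀(2.25×10⁷) = 73.52 dB
N = −174 + 73.52 + 6.39 = −94.09 dBm
SNR = P_sig − N = −78.8 − (−94.09) = 15.29 dB → 15.3 dB

15.3 dB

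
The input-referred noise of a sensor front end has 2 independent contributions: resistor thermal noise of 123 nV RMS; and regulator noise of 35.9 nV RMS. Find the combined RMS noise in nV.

128 nV

Uncorrelated sources add in power (mean-square): V_tot = √(ΣV_i²)
V_tot = √[(1.23×10⁻⁷)² + (3.59×10⁻⁸)²] = 1.28×10⁻⁷ V = 128 nV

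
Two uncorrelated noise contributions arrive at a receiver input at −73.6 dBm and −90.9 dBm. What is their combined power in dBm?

Convert to linear, add, convert back:
P₁ = 4.37×10⁻¹¹ W, P₂ = 8.13×10⁻¹³ W
P_tot = 4.45×10⁻¹¹ W → 10 log₁₀(P_tot / 10⁻³) = −73.5 dBm

−73.5 dBm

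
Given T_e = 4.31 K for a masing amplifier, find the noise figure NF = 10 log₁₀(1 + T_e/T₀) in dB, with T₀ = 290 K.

F = 1 + T_e/T₀ = 1 + 4.31/290 = 1.01486
NF = 10 log₁₀(1.01486) = 0.064 dB

0.064 dB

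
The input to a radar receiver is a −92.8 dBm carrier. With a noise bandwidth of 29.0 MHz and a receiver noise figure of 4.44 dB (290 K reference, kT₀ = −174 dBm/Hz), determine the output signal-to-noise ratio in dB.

Noise floor: N = −174 + 10 log₁₀(B) + NF
10 log₁₀(2.90×10⁷) = 74.62 dB
N = −174 + 74.62 + 4.44 = −94.94 dBm
SNR = P_sig − N = −92.8 − (−94.94) = 2.14 dB → 2.1 dB

2.1 dB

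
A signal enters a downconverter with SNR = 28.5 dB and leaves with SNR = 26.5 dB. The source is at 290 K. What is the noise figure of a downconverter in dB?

NF (dB) = SNR_in(dB) − SNR_out(dB) when the source is at T₀
NF = 28.5 − 26.5 = 2.0 dB

2.0 dB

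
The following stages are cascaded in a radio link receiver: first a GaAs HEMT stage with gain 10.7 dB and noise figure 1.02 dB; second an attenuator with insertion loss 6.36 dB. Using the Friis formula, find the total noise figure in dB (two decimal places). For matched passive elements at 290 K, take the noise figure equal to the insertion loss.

Convert to linear (a loss of L dB is a gain of −L dB): F_i = 10^(NF_i/10), G_i = 10^(G_i,dB/10)
  Stage 1: F_1 = 10^(1.02/10) = 1.265, G_1 = 10^(10.7/10) = 11.75
  Stage 2: F_2 = 10^(6.36/10) = 4.325, G_2 = 10^(−6.36/10) = 0.2312
Friis cascade:
  F = 1.265 + (4.325 − 1)/11.75 = 1.548
NF = 10 log₁₀(1.548) = 1.90 dB

1.90 dB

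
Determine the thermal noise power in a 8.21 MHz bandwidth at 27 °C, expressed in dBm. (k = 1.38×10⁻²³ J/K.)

T = 27 °C + 273.15 = 300.15 K
P_n = kTB = 1.38×10⁻²³ × 300.15 × 8.21×10⁶ = 3.40×10⁻¹⁴ W
In dBm: 10 log₁₀(3.40×10⁻¹⁴ / 10⁻³) = −104.7 dBm

−104.7 dBm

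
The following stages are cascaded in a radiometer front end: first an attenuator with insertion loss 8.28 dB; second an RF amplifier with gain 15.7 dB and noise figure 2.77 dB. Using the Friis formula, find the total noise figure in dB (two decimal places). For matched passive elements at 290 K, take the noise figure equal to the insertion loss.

11.05 dB

Convert to linear (a loss of L dB is a gain of −L dB): F_i = 10^(NF_i/10), G_i = 10^(G_i,dB/10)
  Stage 1: F_1 = 10^(8.28/10) = 6.730, G_1 = 10^(−8.28/10) = 0.1486
  Stage 2: F_2 = 10^(2.77/10) = 1.892, G_2 = 10^(15.7/10) = 37.15
Friis cascade:
  F = 6.730 + (1.892 − 1)/0.1486 = 12.74
NF = 10 log₁₀(12.74) = 11.05 dB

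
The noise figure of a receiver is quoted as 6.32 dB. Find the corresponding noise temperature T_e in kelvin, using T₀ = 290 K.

953 K

F = 10^(6.32/10) = 4.28549
T_e = (F − 1)·T₀ = (4.28549 − 1) × 290 = 953 K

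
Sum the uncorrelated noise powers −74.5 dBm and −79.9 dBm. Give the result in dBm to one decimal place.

−73.4 dBm

Convert to linear, add, convert back:
P₁ = 3.55×10⁻¹¹ W, P₂ = 1.02×10⁻¹¹ W
P_tot = 4.57×10⁻¹¹ W → 10 log₁₀(P_tot / 10⁻³) = −73.4 dBm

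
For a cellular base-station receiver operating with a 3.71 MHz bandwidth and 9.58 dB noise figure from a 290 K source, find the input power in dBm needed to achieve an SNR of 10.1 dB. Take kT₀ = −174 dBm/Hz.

−88.6 dBm

Sensitivity = −174 + 10 log₁₀(B) + NF + SNR_min
= −174 + 65.69 + 9.58 + 10.1
= −88.63 dBm → −88.6 dBm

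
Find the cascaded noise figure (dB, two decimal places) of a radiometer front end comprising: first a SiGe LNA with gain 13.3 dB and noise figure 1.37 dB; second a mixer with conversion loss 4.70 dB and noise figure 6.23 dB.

Convert to linear (a loss of L dB is a gain of −L dB): F_i = 10^(NF_i/10), G_i = 10^(G_i,dB/10)
  Stage 1: F_1 = 10^(1.37/10) = 1.371, G_1 = 10^(13.3/10) = 21.38
  Stage 2: F_2 = 10^(6.23/10) = 4.198, G_2 = 10^(−4.70/10) = 0.3388
Friis cascade:
  F = 1.371 + (4.198 − 1)/21.38 = 1.520
NF = 10 log₁₀(1.520) = 1.82 dB

1.82 dB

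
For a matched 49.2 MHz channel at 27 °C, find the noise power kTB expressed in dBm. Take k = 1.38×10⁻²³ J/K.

−96.9 dBm

T = 27 °C + 273.15 = 300.15 K
P_n = kTB = 1.38×10⁻²³ × 300.15 × 4.92×10⁷ = 2.04×10⁻¹³ W
In dBm: 10 log₁₀(2.04×10⁻¹³ / 10⁻³) = −96.9 dBm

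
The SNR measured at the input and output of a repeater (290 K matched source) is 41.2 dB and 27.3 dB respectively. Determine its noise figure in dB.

NF (dB) = SNR_in(dB) − SNR_out(dB) when the source is at T₀
NF = 41.2 − 27.3 = 13.9 dB

13.9 dB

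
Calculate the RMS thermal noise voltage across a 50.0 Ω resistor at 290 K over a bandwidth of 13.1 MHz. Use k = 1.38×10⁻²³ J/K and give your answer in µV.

V_n = √(4kTRB)
4kTRB = 4 × 1.38×10⁻²³ × 290 × 5.00×10¹ × 1.31×10⁷ = 1.05×10⁻¹¹ V²
V_n = √(1.05×10⁻¹¹) = 3.24×10⁻⁶ V = 3.24 µV

3.24 µV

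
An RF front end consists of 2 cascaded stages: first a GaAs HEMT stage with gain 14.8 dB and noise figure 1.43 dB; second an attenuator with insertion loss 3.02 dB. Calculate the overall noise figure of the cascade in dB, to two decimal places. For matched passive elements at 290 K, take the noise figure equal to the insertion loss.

Convert to linear (a loss of L dB is a gain of −L dB): F_i = 10^(NF_i/10), G_i = 10^(G_i,dB/10)
  Stage 1: F_1 = 10^(1.43/10) = 1.390, G_1 = 10^(14.8/10) = 30.20
  Stage 2: F_2 = 10^(3.02/10) = 2.004, G_2 = 10^(−3.02/10) = 0.4989
Friis cascade:
  F = 1.390 + (2.004 − 1)/30.20 = 1.423
NF = 10 log₁₀(1.423) = 1.53 dB

1.53 dB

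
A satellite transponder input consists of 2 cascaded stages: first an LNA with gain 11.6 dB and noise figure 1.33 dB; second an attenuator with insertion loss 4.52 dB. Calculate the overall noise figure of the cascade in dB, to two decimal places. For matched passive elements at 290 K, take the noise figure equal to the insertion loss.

1.72 dB

Convert to linear (a loss of L dB is a gain of −L dB): F_i = 10^(NF_i/10), G_i = 10^(G_i,dB/10)
  Stage 1: F_1 = 10^(1.33/10) = 1.358, G_1 = 10^(11.6/10) = 14.45
  Stage 2: F_2 = 10^(4.52/10) = 2.831, G_2 = 10^(−4.52/10) = 0.3532
Friis cascade:
  F = 1.358 + (2.831 − 1)/14.45 = 1.485
NF = 10 log₁₀(1.485) = 1.72 dB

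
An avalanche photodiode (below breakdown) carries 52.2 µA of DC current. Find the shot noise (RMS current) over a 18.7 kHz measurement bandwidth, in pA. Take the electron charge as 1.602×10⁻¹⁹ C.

I_n = √(2qI·B)
2qI·B = 2 × 1.602×10⁻¹⁹ × 5.22×10⁻⁵ × 1.87×10⁴ = 3.13×10⁻¹⁹ A²
I_n = √(3.13×10⁻¹⁹) = 5.59×10⁻¹⁰ A = 559 pA

559 pA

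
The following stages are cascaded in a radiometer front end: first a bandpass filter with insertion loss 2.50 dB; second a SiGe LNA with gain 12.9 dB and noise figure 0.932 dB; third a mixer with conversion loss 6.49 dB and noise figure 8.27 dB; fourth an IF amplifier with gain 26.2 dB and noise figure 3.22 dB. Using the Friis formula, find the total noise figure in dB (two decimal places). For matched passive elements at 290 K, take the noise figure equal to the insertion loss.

Convert to linear (a loss of L dB is a gain of −L dB): F_i = 10^(NF_i/10), G_i = 10^(G_i,dB/10)
  Stage 1: F_1 = 10^(2.50/10) = 1.778, G_1 = 10^(−2.50/10) = 0.5623
  Stage 2: F_2 = 10^(0.932/10) = 1.239, G_2 = 10^(12.9/10) = 19.50
  Stage 3: F_3 = 10^(8.27/10) = 6.714, G_3 = 10^(−6.49/10) = 0.2244
  Stage 4: F_4 = 10^(3.22/10) = 2.099, G_4 = 10^(26.2/10) = 416.9
Friis cascade:
  F = 1.778 + (1.239 − 1)/0.5623 + (6.714 − 1)/10.96 + (2.099 − 1)/2.460 = 3.172
NF = 10 log₁₀(3.172) = 5.01 dB

5.01 dB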